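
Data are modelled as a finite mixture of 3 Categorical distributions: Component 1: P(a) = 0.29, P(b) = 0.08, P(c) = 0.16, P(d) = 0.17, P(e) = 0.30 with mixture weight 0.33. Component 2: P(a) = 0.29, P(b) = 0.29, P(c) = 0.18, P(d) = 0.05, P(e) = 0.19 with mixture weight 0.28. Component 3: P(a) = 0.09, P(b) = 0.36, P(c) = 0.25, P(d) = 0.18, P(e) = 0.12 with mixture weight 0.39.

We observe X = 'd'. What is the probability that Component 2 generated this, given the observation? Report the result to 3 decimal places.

0.100

Apply Bayes' rule: the posterior for each component is proportional to its prior times its likelihood at x.
Component likelihoods at x = 'd':
  f_1 = 0.17
  f_2 = 0.05
  f_3 = 0.18
Weight by the priors:
  w_1·f_1 = 0.33 × 0.17 = 0.0561
  w_2·f_2 = 0.28 × 0.05 = 0.014
  w_3·f_3 = 0.39 × 0.18 = 0.0702
Marginal: 0.0561 + 0.014 + 0.0702 = 0.1403
P(Component 2 | data) ≈ 0.100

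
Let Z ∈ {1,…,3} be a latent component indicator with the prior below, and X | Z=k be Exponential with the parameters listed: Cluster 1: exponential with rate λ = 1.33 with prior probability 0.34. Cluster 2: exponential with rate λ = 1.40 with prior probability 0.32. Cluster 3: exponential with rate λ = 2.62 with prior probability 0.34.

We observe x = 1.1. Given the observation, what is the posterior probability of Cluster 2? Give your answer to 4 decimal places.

0.3832

Posterior ∝ prior × likelihood, so P(k | x) ∝ P(Z=k) f_k(x); normalise over all components.
Component likelihoods at x = 1.1:
  f_1 = 1.33·e^(−1.33·1.1) = 1.33·e^(−1.4630) = 0.307949
  f_2 = 1.40·e^(−1.40·1.1) = 1.40·e^(−1.5400) = 0.300134
  f_3 = 2.62·e^(−2.62·1.1) = 2.62·e^(−2.8820) = 0.146779
Weight by the priors:
  P(Z=1)·f_1 = 0.34 × 0.307949 = 0.104703
  P(Z=2)·f_2 = 0.32 × 0.300134 = 0.0960427
  P(Z=3)·f_3 = 0.34 × 0.146779 = 0.0499049
Marginal: 0.104703 + 0.0960427 + 0.0499049 = 0.25065
P(Cluster 2 | data) = 0.0960427 / 0.25065 ≈ 0.3832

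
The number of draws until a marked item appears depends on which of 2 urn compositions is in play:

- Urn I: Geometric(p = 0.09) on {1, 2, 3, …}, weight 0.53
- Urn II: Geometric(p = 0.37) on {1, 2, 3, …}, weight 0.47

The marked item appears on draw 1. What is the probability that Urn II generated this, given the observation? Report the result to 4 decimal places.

0.7847

By Bayes' theorem, P(k | x) = P(Z=k) f_k(x) / Σ_j P(Z=j) f_j(x).
Geometric probabilities:
  f_I = 0.09
  f_II = 0.37
Prior × likelihood for each component:
  P(Z=I)·f_I = 0.53 × 0.09 = 0.0477
  P(Z=II)·f_II = 0.47 × 0.37 = 0.1739
Sum: 0.0477 + 0.1739 = 0.2216
P(Urn II | 1) = 0.1739 / 0.2216 ≈ 0.7847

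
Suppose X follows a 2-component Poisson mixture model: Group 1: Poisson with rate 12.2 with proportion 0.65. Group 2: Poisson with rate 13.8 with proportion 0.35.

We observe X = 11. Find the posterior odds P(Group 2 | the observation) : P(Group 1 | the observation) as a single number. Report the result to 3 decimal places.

Posterior odds = (w_i f_i(x)) / (w_j f_j(x)); the normalising sum cancels.
Evaluate each component's likelihood at the observed value:
  p_1 = 0.112308
  p_2 = 0.0879529
Odds = (0.35/0.65) × (0.0879529/0.112308) = 0.538462 × 0.783142 ≈ 0.422

0.422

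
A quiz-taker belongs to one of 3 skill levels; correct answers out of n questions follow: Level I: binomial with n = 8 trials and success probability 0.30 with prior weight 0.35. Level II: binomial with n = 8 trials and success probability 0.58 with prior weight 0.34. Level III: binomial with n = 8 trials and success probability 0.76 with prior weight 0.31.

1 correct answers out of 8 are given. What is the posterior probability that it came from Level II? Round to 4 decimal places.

0.0499

Apply Bayes' rule: the posterior for each component is proportional to its prior times its likelihood at x.
Binomial probabilities:
  p_I = 0.19765
  p_II = 0.010697
  p_III = 0.000278857
Unnormalised posteriors:
  π_I·p_I = 0.35 × 0.19765 = 0.0691776
  π_II·p_II = 0.34 × 0.010697 = 0.00363699
  π_III·p_III = 0.31 × 0.000278857 = 8.64458e-05
Sum: 0.0691776 + 0.00363699 + 8.64458e-05 = 0.072901
P(Level II | the observation) = 0.00363699 / 0.072901 ≈ 0.0499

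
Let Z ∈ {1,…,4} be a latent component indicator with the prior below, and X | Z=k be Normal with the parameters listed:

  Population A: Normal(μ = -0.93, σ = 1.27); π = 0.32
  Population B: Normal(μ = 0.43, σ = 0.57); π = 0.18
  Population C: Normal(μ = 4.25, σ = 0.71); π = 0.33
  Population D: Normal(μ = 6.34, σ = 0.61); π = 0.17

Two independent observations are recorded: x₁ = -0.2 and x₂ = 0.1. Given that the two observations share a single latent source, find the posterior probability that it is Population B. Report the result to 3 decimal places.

0.678

Posterior ∝ prior × likelihood, so P(k | x) ∝ w_k f_k(x); normalise over all components.
Since both observations come from the same component, the likelihood for component k is f_k(x₁)·f_k(x₂).
  f_A = [(1/(1.27·√(2π)))·exp(−(-0.2−-0.93)²/(2·1.27²)) = 0.314128·exp(-0.16520) = 0.266294] × [0.226087] = 0.0602056
  f_B = [(1/(0.57·√(2π)))·exp(−(-0.2−0.43)²/(2·0.57²)) = 0.699899·exp(-0.61080) = 0.379985] × [0.591905] = 0.224915
  f_C = [(1/(0.71·√(2π)))·exp(−(-0.2−4.25)²/(2·0.71²)) = 0.561891·exp(-19.64144) = 1.65761e-09] × [2.14215e-08] = 3.55085e-17
  f_D = [(1/(0.61·√(2π)))·exp(−(-0.2−6.34)²/(2·0.61²)) = 0.654004·exp(-57.47326) = 7.16573e-26] × [1.23787e-23] = 8.87028e-49
Unnormalised posteriors:
  w_A·f_A = 0.32 × 0.0602056 = 0.0192658
  w_B·f_B = 0.18 × 0.224915 = 0.0404847
  w_C·f_C = 0.33 × 3.55085e-17 = 1.17178e-17
  w_D·f_D = 0.17 × 8.87028e-49 = 1.50795e-49
Denominator: 0.0192658 + 0.0404847 + 1.17178e-17 + 1.50795e-49 = 0.0597505
P(Population B | x₁,x₂) = 0.0404847 / 0.0597505 ≈ 0.678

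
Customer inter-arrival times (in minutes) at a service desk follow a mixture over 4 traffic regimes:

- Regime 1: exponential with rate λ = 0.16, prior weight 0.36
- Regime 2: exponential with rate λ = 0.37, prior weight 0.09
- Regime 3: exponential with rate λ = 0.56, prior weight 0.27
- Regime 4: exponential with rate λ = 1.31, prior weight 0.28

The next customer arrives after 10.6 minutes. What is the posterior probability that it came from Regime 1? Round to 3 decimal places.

0.909

Apply Bayes' rule: the posterior for each component is proportional to its prior times its likelihood at x.
Evaluate each component's likelihood at the observed value:
  p_1 = 0.16·e^(−0.16·10.6) = 0.16·e^(−1.6960) = 0.0293465
  p_2 = 0.37·e^(−0.37·10.6) = 0.37·e^(−3.9220) = 0.00732654
  p_3 = 0.56·e^(−0.56·10.6) = 0.56·e^(−5.9360) = 0.00147984
  p_4 = 1.31·e^(−1.31·10.6) = 1.31·e^(−13.8860) = 1.22084e-06
Multiply by the mixture weights:
  P(Z=1)·p_1 = 0.36 × 0.0293465 = 0.0105647
  P(Z=2)·p_2 = 0.09 × 0.00732654 = 0.000659388
  P(Z=3)·p_3 = 0.27 × 0.00147984 = 0.000399558
  P(Z=4)·p_4 = 0.28 × 1.22084e-06 = 3.41835e-07
Evidence: 0.0105647 + 0.000659388 + 0.000399558 + 3.41835e-07 = 0.011624
P(Regime 1 | the observation) ≈ 0.909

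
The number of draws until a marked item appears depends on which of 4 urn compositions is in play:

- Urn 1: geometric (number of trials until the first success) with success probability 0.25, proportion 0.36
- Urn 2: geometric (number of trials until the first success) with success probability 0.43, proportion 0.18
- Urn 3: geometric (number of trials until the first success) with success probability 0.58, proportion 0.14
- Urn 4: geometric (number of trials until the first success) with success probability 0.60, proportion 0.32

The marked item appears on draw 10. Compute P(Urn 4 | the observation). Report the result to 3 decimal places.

0.007

P(component k | x) = P(Z=k)·f_k(x) / marginal(x), where marginal(x) = Σ_j P(Z=j)·f_j(x).
Evaluate each component's likelihood at the observed value:
  p_1 = 0.0187712
  p_2 = 0.00273113
  p_3 = 0.000235869
  p_4 = 0.000157286
Unnormalised posteriors:
  P(Z=1)·p_1 = 0.36 × 0.0187712 = 0.00675762
  P(Z=2)·p_2 = 0.18 × 0.00273113 = 0.000491603
  P(Z=3)·p_3 = 0.14 × 0.000235869 = 3.30217e-05
  P(Z=4)·p_4 = 0.32 × 0.000157286 = 5.03316e-05
Denominator: 0.00675762 + 0.000491603 + 3.30217e-05 + 5.03316e-05 = 0.00733258
So the posterior for Urn 4 is 5.03316e-05 / 0.00733258 ≈ 0.007.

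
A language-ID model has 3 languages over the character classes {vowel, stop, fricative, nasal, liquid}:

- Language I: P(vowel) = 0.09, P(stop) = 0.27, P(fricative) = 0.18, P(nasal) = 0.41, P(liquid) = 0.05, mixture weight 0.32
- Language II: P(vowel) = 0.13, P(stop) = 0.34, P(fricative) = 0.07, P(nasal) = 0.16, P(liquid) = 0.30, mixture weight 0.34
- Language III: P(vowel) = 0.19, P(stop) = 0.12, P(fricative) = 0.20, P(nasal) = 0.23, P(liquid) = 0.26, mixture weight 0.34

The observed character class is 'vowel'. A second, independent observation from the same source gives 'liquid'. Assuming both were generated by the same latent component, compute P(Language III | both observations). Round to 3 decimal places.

0.533

P(component k | x) = w_k·f_k(x) / marginal(x), where marginal(x) = Σ_j w_j·f_j(x).
Since both observations come from the same component, the likelihood for component k is f_k(x₁)·f_k(x₂).
  L_I = [0.09] × [0.05] = 0.0045
  L_II = [0.13] × [0.3] = 0.039
  L_III = [0.19] × [0.26] = 0.0494
Unnormalised posteriors:
  w_I·L_I = 0.32 × 0.0045 = 0.00144
  w_II·L_II = 0.34 × 0.039 = 0.01326
  w_III·L_III = 0.34 × 0.0494 = 0.016796
Marginal: 0.00144 + 0.01326 + 0.016796 = 0.031496
Responsibility of Language III: 0.016796 / 0.031496 ≈ 0.533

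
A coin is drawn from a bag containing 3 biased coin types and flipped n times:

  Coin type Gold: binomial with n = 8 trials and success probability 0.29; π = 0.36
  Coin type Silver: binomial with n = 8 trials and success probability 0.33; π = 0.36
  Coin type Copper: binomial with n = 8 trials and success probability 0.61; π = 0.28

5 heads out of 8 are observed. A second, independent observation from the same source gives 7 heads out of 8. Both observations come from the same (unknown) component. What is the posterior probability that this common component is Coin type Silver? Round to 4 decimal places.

0.0070

By Bayes' theorem, P(k | x) = π_k f_k(x) / Σ_j π_j f_j(x).
Since both observations come from the same component, the likelihood for component k is f_k(x₁)·f_k(x₂).
  f_Gold = [C(8,5)·0.29^5·0.71^3 = 56·0.00205111·0.357911 = 0.0411105] × [0.000979793] = 4.02798e-05
  f_Silver = [C(8,5)·0.33^5·0.67^3 = 56·0.00391354·0.300763 = 0.0659147] × [0.00228435] = 0.000150572
  f_Copper = [C(8,5)·0.61^5·0.39^3 = 56·0.0844596·0.059319 = 0.280563] × [0.0980536] = 0.0275102
Unnormalised posteriors:
  π_Gold·f_Gold = 0.36 × 4.02798e-05 = 1.45007e-05
  π_Silver·f_Silver = 0.36 × 0.000150572 = 5.4206e-05
  π_Copper·f_Copper = 0.28 × 0.0275102 = 0.00770287
Evidence: 1.45007e-05 + 5.4206e-05 + 0.00770287 = 0.00777158
P(Coin type Silver | data) = 5.4206e-05 / 0.00777158 ≈ 0.0070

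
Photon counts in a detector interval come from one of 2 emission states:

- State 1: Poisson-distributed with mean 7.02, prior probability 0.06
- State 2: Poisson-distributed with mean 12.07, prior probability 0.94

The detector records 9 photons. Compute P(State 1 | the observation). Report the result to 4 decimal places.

P(component k | x) = w_k·f_k(x) / marginal(x), where marginal(x) = Σ_j w_j·f_j(x).
Component likelihoods at x = 9 photons:
  f_1 = 0.101982
  f_2 = 0.0858357
Weight by the priors:
  w_1·f_1 = 0.06 × 0.101982 = 0.00611892
  w_2·f_2 = 0.94 × 0.0858357 = 0.0806856
Denominator: 0.00611892 + 0.0806856 = 0.0868045
P(State 1 | data) = 0.00611892 / 0.0868045 ≈ 0.0705

0.0705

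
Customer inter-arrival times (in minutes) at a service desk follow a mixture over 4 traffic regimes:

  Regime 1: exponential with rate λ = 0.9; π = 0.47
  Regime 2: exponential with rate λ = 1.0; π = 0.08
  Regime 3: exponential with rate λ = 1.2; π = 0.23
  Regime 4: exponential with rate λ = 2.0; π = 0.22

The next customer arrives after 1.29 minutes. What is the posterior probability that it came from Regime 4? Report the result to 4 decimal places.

0.1352

By Bayes' theorem, P(k | x) = w_k f_k(x) / Σ_j w_j f_j(x).
Component likelihoods at x = 1.29 minutes:
  f_1 = 0.9·e^(−0.9·1.29) = 0.9·e^(−1.1610) = 0.281856
  f_2 = 1.0·e^(−1.0·1.29) = 1.0·e^(−1.2900) = 0.275271
  f_3 = 1.2·e^(−1.2·1.29) = 1.2·e^(−1.5480) = 0.255207
  f_4 = 2.0·e^(−2.0·1.29) = 2.0·e^(−2.5800) = 0.151548
Multiply by the mixture weights:
  w_1·f_1 = 0.47 × 0.281856 = 0.132472
  w_2·f_2 = 0.08 × 0.275271 = 0.0220217
  w_3·f_3 = 0.23 × 0.255207 = 0.0586977
  w_4·f_4 = 0.22 × 0.151548 = 0.0333406
Marginal: 0.132472 + 0.0220217 + 0.0586977 + 0.0333406 = 0.246532
Responsibility of Regime 4: 0.0333406 / 0.246532 ≈ 0.1352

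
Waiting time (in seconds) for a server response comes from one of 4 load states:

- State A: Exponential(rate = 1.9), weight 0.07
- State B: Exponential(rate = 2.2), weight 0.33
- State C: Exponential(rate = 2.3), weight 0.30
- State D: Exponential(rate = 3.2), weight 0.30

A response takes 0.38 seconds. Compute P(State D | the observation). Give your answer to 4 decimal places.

The responsibility of component k is w_k f_k(x) divided by Σ_j w_j f_j(x).
Component likelihoods at x = 0.38 seconds:
  f_A = 1.9·e^(−1.9·0.38) = 1.9·e^(−0.7220) = 0.922981
  f_B = 2.2·e^(−2.2·0.38) = 2.2·e^(−0.8360) = 0.95357
  f_C = 2.3·e^(−2.3·0.38) = 2.3·e^(−0.8740) = 0.959742
  f_D = 3.2·e^(−3.2·0.38) = 3.2·e^(−1.2160) = 0.948523
Weight by the priors:
  w_A·f_A = 0.07 × 0.922981 = 0.0646087
  w_B·f_B = 0.33 × 0.95357 = 0.314678
  w_C·f_C = 0.30 × 0.959742 = 0.287923
  w_D·f_D = 0.30 × 0.948523 = 0.284557
Denominator: 0.0646087 + 0.314678 + 0.287923 + 0.284557 = 0.951766
Responsibility of State D: 0.284557 / 0.951766 ≈ 0.2990

0.2990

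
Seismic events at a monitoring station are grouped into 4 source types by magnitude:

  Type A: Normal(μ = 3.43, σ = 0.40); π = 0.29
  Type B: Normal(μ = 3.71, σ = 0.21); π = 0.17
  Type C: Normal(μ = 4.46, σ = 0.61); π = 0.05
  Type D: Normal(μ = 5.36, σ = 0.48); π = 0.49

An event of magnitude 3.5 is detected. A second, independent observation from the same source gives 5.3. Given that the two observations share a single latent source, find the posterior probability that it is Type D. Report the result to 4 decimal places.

Apply Bayes' rule: the posterior for each component is proportional to its prior times its likelihood at x.
Since both observations come from the same component, the likelihood for component k is f_k(x₁)·f_k(x₂).
  L_A = [0.9822] × [1.79045e-05] = 1.75858e-05
  L_B = [1.15224] × [6.76695e-13] = 7.79716e-13
  L_C = [0.189566] × [0.253403] = 0.0480365
  L_D = [0.000456108] × [0.824662] = 0.000376135
Prior × likelihood for each component:
  w_A·L_A = 0.29 × 1.75858e-05 = 5.09987e-06
  w_B·L_B = 0.17 × 7.79716e-13 = 1.32552e-13
  w_C·L_C = 0.05 × 0.0480365 = 0.00240183
  w_D·L_D = 0.49 × 0.000376135 = 0.000184306
Normaliser: 5.09987e-06 + 1.32552e-13 + 0.00240183 + 0.000184306 = 0.00259123
Responsibility of Type D: 0.000184306 / 0.00259123 ≈ 0.0711

0.0711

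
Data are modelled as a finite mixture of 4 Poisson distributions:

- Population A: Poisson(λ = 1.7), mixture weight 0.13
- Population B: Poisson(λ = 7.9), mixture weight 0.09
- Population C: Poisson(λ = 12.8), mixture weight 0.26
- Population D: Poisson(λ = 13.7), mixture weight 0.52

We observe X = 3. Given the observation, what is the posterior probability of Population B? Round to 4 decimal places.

0.1208

Apply Bayes' rule: the posterior for each component is proportional to its prior times its likelihood at x.
Evaluate each component's likelihood at the observed value:
  L_A = 0.149587
  L_B = 0.0304652
  L_C = 0.00096496
  L_D = 0.000481034
Multiply by the mixture weights:
  π_A·L_A = 0.13 × 0.149587 = 0.0194464
  π_B·L_B = 0.09 × 0.0304652 = 0.00274187
  π_C·L_C = 0.26 × 0.00096496 = 0.00025089
  π_D·L_D = 0.52 × 0.000481034 = 0.000250138
Marginal: 0.0194464 + 0.00274187 + 0.00025089 + 0.000250138 = 0.0226892
P(Population B | the observation) = 0.00274187 / 0.0226892 ≈ 0.1208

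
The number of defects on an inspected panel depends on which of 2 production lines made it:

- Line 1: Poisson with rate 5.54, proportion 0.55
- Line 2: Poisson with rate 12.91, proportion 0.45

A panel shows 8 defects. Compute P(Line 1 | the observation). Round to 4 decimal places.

0.6905

By Bayes' theorem, P(k | x) = π_k f_k(x) / Σ_j π_j f_j(x).
Evaluate each component's likelihood at the observed value:
  L_1 = e^(−5.54)·5.54^8/8! = 0.0864104
  L_2 = e^(−12.91)·12.91^8/8! = 0.0473312
Weight by the priors:
  π_1·L_1 = 0.55 × 0.0864104 = 0.0475257
  π_2·L_2 = 0.45 × 0.0473312 = 0.021299
Denominator: 0.0475257 + 0.021299 = 0.0688248
Responsibility of Line 1: 0.0475257 / 0.0688248 ≈ 0.6905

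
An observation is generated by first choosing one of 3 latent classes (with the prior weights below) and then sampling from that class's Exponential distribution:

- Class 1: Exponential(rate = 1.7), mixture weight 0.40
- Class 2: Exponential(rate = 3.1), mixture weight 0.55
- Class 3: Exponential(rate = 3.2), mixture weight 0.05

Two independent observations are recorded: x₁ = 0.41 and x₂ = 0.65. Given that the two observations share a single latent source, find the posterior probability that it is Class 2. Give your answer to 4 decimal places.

Posterior ∝ prior × likelihood, so P(k | x) ∝ w_k f_k(x); normalise over all components.
Since both observations come from the same component, the likelihood for component k is f_k(x₁)·f_k(x₂).
  L_1 = [0.846731] × [0.563058] = 0.476759
  L_2 = [0.869708] × [0.413293] = 0.359444
  L_3 = [0.861699] × [0.399777] = 0.344487
Multiply by the mixture weights:
  w_1·L_1 = 0.40 × 0.476759 = 0.190704
  w_2·L_2 = 0.55 × 0.359444 = 0.197694
  w_3·L_3 = 0.05 × 0.344487 = 0.0172244
Evidence: 0.190704 + 0.197694 + 0.0172244 = 0.405623
So the posterior for Class 2 is 0.197694 / 0.405623 ≈ 0.4874.

0.4874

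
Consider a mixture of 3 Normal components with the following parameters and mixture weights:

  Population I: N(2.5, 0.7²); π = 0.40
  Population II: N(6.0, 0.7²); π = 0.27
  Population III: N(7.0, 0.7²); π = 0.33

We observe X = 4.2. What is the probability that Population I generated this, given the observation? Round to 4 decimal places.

P(component k | x) = π_k·f_k(x) / marginal(x), where marginal(x) = Σ_j π_j·f_j(x).
Component likelihoods at x = 4.2:
  L_I = (1/(0.7·√(2π)))·exp(−(4.2−2.5)²/(2·0.7²)) = 0.569918·exp(-2.94898) = 0.0298598
  L_II = (1/(0.7·√(2π)))·exp(−(4.2−6.0)²/(2·0.7²)) = 0.569918·exp(-3.30612) = 0.0208921
  L_III = (1/(0.7·√(2π)))·exp(−(4.2−7.0)²/(2·0.7²)) = 0.569918·exp(-8.00000) = 0.000191186
Prior × likelihood for each component:
  π_I·L_I = 0.40 × 0.0298598 = 0.0119439
  π_II·L_II = 0.27 × 0.0208921 = 0.00564086
  π_III·L_III = 0.33 × 0.000191186 = 6.30914e-05
Sum: 0.0119439 + 0.00564086 + 6.30914e-05 = 0.0176479
So the posterior for Population I is 0.0119439 / 0.0176479 ≈ 0.6768.

0.6768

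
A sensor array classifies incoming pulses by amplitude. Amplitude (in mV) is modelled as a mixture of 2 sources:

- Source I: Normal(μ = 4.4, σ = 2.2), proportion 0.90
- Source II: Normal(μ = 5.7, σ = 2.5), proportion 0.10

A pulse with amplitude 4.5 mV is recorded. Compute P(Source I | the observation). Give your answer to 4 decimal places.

Posterior ∝ prior × likelihood, so P(k | x) ∝ P(Z=k) f_k(x); normalise over all components.
Normal densities:
  L_I = (1/(2.2·√(2π)))·exp(−(4.5−4.4)²/(2·2.2²)) = 0.181337·exp(-0.00103) = 0.18115
  L_II = (1/(2.5·√(2π)))·exp(−(4.5−5.7)²/(2·2.5²)) = 0.159577·exp(-0.11520) = 0.142213
Unnormalised posteriors:
  P(Z=I)·L_I = 0.90 × 0.18115 = 0.163035
  P(Z=II)·L_II = 0.10 × 0.142213 = 0.0142213
Sum: 0.163035 + 0.0142213 = 0.177256
P(Source I | 4.5 mV) ≈ 0.9198

0.9198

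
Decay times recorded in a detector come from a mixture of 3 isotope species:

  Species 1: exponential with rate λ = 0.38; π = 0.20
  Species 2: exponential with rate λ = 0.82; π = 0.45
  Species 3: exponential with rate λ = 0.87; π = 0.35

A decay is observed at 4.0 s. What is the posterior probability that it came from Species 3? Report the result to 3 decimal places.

The responsibility of component k is π_k f_k(x) divided by Σ_j π_j f_j(x).
Exponential densities:
  f_1 = 0.0831105
  f_2 = 0.0308552
  f_3 = 0.0268024
Unnormalised posteriors:
  π_1·f_1 = 0.20 × 0.0831105 = 0.0166221
  π_2·f_2 = 0.45 × 0.0308552 = 0.0138848
  π_3·f_3 = 0.35 × 0.0268024 = 0.00938086
Evidence: 0.0166221 + 0.0138848 + 0.00938086 = 0.0398878
P(Species 3 | x) ≈ 0.235

0.235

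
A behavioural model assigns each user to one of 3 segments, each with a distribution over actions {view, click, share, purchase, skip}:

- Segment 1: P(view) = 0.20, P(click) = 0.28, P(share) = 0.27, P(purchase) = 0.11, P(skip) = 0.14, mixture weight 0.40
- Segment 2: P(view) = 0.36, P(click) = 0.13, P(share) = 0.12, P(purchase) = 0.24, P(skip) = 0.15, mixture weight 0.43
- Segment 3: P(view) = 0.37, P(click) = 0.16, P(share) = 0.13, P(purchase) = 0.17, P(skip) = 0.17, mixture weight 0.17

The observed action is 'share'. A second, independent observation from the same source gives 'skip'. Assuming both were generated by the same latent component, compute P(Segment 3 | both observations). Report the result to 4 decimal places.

P(component k | x) = w_k·f_k(x) / marginal(x), where marginal(x) = Σ_j w_j·f_j(x).
Since both observations come from the same component, the likelihood for component k is f_k(x₁)·f_k(x₂).
  L_1 = [0.27] × [0.14] = 0.0378
  L_2 = [0.12] × [0.15] = 0.018
  L_3 = [0.13] × [0.17] = 0.0221
Multiply by the mixture weights:
  w_1·L_1 = 0.40 × 0.0378 = 0.01512
  w_2·L_2 = 0.43 × 0.018 = 0.00774
  w_3·L_3 = 0.17 × 0.0221 = 0.003757
Normaliser: 0.01512 + 0.00774 + 0.003757 = 0.026617
So the posterior for Segment 3 is 0.003757 / 0.026617 ≈ 0.1412.

0.1412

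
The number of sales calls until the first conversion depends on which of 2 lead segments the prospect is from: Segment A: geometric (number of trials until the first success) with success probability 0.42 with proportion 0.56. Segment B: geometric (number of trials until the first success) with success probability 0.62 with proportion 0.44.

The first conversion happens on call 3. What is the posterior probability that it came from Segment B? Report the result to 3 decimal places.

By Bayes' theorem, P(k | x) = π_k f_k(x) / Σ_j π_j f_j(x).
Geometric probabilities:
  f_A = 0.141288
  f_B = 0.089528
Weight by the priors:
  π_A·f_A = 0.56 × 0.141288 = 0.0791213
  π_B·f_B = 0.44 × 0.089528 = 0.0393923
Denominator: 0.0791213 + 0.0393923 = 0.118514
P(Segment B | the observation) ≈ 0.332

0.332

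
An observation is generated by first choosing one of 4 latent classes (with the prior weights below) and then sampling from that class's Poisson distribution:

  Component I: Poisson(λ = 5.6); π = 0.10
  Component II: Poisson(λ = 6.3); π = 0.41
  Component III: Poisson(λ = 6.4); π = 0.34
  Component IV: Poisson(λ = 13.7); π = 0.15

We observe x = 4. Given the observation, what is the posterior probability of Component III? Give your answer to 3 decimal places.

P(component k | x) = P(Z=k)·f_k(x) / marginal(x), where marginal(x) = Σ_j P(Z=j)·f_j(x).
Evaluate each component's likelihood at the observed value:
  p_I = 0.151528
  p_II = 0.12053
  p_III = 0.116151
  p_IV = 0.00164754
Unnormalised posteriors:
  P(Z=I)·p_I = 0.10 × 0.151528 = 0.0151528
  P(Z=II)·p_II = 0.41 × 0.12053 = 0.0494174
  P(Z=III)·p_III = 0.34 × 0.116151 = 0.0394914
  P(Z=IV)·p_IV = 0.15 × 0.00164754 = 0.000247131
Denominator: 0.0151528 + 0.0494174 + 0.0394914 + 0.000247131 = 0.104309
Responsibility of Component III: 0.0394914 / 0.104309 ≈ 0.379

0.379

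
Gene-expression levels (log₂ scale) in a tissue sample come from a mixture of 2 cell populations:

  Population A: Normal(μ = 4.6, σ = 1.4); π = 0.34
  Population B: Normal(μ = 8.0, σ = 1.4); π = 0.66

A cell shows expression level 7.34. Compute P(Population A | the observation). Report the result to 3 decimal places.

Apply Bayes' rule: the posterior for each component is proportional to its prior times its likelihood at x.
Evaluate each component's likelihood at the observed value:
  p_A = (1/(1.4·√(2π)))·exp(−(7.34−4.6)²/(2·1.4²)) = 0.284959·exp(-1.91520) = 0.0419778
  p_B = (1/(1.4·√(2π)))·exp(−(7.34−8.0)²/(2·1.4²)) = 0.284959·exp(-0.11112) = 0.254989
Weight by the priors:
  P(Z=A)·p_A = 0.34 × 0.0419778 = 0.0142724
  P(Z=B)·p_B = 0.66 × 0.254989 = 0.168293
Denominator: 0.0142724 + 0.168293 = 0.182565
So the posterior for Population A is 0.0142724 / 0.182565 ≈ 0.078.

0.078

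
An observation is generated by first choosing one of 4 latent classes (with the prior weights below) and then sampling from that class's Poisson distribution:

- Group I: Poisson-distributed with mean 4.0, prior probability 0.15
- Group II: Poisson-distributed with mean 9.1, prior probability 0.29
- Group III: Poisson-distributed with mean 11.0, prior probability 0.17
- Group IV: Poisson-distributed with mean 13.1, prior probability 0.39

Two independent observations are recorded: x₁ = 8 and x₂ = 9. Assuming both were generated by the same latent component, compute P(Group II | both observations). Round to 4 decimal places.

By Bayes' theorem, P(k | x) = π_k f_k(x) / Σ_j π_j f_j(x).
Since both observations come from the same component, the likelihood for component k is f_k(x₁)·f_k(x₂).
  L_I = [e^(−4.0)·4.0^8/8! = 0.0297702] × [0.0132312] = 0.000393895
  L_II = [e^(−9.1)·9.1^8/8! = 0.130236] × [0.131683] = 0.0171499
  L_III = [e^(−11.0)·11.0^8/8! = 0.0887936] × [0.108526] = 0.00963637
  L_IV = [e^(−13.1)·13.1^8/8! = 0.0439939] × [0.0640355] = 0.00281717
Multiply by the mixture weights:
  π_I·L_I = 0.15 × 0.000393895 = 5.90842e-05
  π_II·L_II = 0.29 × 0.0171499 = 0.00497346
  π_III·L_III = 0.17 × 0.00963637 = 0.00163818
  π_IV·L_IV = 0.39 × 0.00281717 = 0.0010987
Normaliser: 5.90842e-05 + 0.00497346 + 0.00163818 + 0.0010987 = 0.00776942
So the posterior for Group II is 0.00497346 / 0.00776942 ≈ 0.6401.

0.6401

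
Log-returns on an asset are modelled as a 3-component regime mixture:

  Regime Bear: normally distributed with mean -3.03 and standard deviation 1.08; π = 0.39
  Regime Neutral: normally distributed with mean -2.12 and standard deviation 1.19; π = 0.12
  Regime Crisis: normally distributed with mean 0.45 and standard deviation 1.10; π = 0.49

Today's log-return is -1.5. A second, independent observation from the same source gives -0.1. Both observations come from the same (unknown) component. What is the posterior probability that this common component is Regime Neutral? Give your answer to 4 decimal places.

0.1847

P(component k | x) = π_k·f_k(x) / marginal(x), where marginal(x) = Σ_j π_j·f_j(x).
Since both observations come from the same component, the likelihood for component k is f_k(x₁)·f_k(x₂).
  f_Bear = [0.13542] × [0.00931636] = 0.00126162
  f_Neutral = [0.292697] × [0.079372] = 0.023232
  f_Crisis = [0.0753562] × [0.320059] = 0.0241184
Weight by the priors:
  π_Bear·f_Bear = 0.39 × 0.00126162 = 0.000492033
  π_Neutral·f_Neutral = 0.12 × 0.023232 = 0.00278784
  π_Crisis·f_Crisis = 0.49 × 0.0241184 = 0.011818
Marginal: 0.000492033 + 0.00278784 + 0.011818 = 0.0150979
P(Regime Neutral | x₁, x₂) = 0.00278784 / 0.0150979 ≈ 0.1847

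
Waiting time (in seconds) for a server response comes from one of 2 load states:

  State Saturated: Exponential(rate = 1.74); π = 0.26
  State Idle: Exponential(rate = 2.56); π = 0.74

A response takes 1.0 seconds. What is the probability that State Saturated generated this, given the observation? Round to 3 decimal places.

0.352

Apply Bayes' rule: the posterior for each component is proportional to its prior times its likelihood at x.
Exponential densities:
  L_Saturated = 0.305405
  L_Idle = 0.1979
Prior × likelihood for each component:
  π_Saturated·L_Saturated = 0.26 × 0.305405 = 0.0794054
  π_Idle·L_Idle = 0.74 × 0.1979 = 0.146446
Normaliser: 0.0794054 + 0.146446 = 0.225852
P(State Saturated | x) ≈ 0.352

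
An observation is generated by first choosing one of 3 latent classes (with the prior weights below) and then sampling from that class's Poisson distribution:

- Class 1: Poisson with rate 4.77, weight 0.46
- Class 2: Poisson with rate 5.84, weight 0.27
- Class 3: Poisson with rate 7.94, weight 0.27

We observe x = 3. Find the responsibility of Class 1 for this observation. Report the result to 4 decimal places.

0.6742

Posterior ∝ prior × likelihood, so P(k | x) ∝ π_k f_k(x); normalise over all components.
Component likelihoods at x = 3:
  f_1 = 0.153398
  f_2 = 0.0965623
  f_3 = 0.0297175
Weight by the priors:
  π_1·f_1 = 0.46 × 0.153398 = 0.070563
  π_2·f_2 = 0.27 × 0.0965623 = 0.0260718
  π_3·f_3 = 0.27 × 0.0297175 = 0.00802372
Sum: 0.070563 + 0.0260718 + 0.00802372 = 0.104659
P(Class 1 | 3) ≈ 0.6742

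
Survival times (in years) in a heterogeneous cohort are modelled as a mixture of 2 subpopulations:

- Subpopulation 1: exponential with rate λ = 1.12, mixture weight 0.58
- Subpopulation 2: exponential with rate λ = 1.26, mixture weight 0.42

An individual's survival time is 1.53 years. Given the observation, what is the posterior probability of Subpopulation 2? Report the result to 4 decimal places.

0.3967

The responsibility of component k is π_k f_k(x) divided by Σ_j π_j f_j(x).
Evaluate each component's likelihood at the observed value:
  L_1 = 1.12·e^(−1.12·1.53) = 1.12·e^(−1.7136) = 0.201842
  L_2 = 1.26·e^(−1.26·1.53) = 1.26·e^(−1.9278) = 0.18329
Multiply by the mixture weights:
  π_1·L_1 = 0.58 × 0.201842 = 0.117068
  π_2·L_2 = 0.42 × 0.18329 = 0.0769816
Sum: 0.117068 + 0.0769816 = 0.19405
P(Subpopulation 2 | x) = 0.0769816 / 0.19405 ≈ 0.3967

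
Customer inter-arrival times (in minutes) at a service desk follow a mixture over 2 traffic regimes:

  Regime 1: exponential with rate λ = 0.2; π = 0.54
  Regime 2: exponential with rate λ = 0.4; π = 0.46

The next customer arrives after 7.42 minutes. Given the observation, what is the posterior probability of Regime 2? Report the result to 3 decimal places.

By Bayes' theorem, P(k | x) = π_k f_k(x) / Σ_j π_j f_j(x).
Evaluate each component's likelihood at the observed value:
  p_1 = 0.2·e^(−0.2·7.42) = 0.2·e^(−1.4840) = 0.0453458
  p_2 = 0.4·e^(−0.4·7.42) = 0.4·e^(−2.9680) = 0.0205624
Unnormalised posteriors:
  π_1·p_1 = 0.54 × 0.0453458 = 0.0244867
  π_2·p_2 = 0.46 × 0.0205624 = 0.00945871
Evidence: 0.0244867 + 0.00945871 = 0.0339454
P(Regime 2 | x) ≈ 0.279

0.279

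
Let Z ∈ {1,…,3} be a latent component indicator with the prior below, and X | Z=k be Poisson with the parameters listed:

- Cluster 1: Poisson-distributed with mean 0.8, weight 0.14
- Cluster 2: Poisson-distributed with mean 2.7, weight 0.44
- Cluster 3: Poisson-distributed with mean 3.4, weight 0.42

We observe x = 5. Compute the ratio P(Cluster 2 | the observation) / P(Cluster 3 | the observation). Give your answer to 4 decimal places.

0.6662

Only the two components matter; the odds are (P(Z=i) f_i(x)) / (P(Z=j) f_j(x)).
Evaluate each component's likelihood at the observed value:
  f_1 = e^(−0.8)·0.8^5/5! = 0.00122697
  f_2 = e^(−2.7)·2.7^5/5! = 0.0803605
  f_3 = e^(−3.4)·3.4^5/5! = 0.126361
Odds = (0.44/0.42) × (0.0803605/0.126361) = 1.04762 × 0.635961 ≈ 0.6662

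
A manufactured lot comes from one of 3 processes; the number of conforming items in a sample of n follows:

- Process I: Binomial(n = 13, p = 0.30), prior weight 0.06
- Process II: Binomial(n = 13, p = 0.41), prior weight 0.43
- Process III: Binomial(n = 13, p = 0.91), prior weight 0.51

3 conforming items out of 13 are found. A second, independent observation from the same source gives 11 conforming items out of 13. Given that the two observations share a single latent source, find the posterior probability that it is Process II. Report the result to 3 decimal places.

0.986

Posterior ∝ prior × likelihood, so P(k | x) ∝ π_k f_k(x); normalise over all components.
Since both observations come from the same component, the likelihood for component k is f_k(x₁)·f_k(x₂).
  L_I = [0.218127] × [6.77056e-05] = 1.47684e-05
  L_II = [0.100748] × [0.00149424] = 0.000150542
  L_III = [7.51476e-09] × [0.22389] = 1.68248e-09
Weight by the priors:
  π_I·L_I = 0.06 × 1.47684e-05 = 8.86107e-07
  π_II·L_II = 0.43 × 0.000150542 = 6.47332e-05
  π_III·L_III = 0.51 × 1.68248e-09 = 8.58065e-10
Denominator: 8.86107e-07 + 6.47332e-05 + 8.58065e-10 = 6.56202e-05
So the posterior for Process II is 6.47332e-05 / 6.56202e-05 ≈ 0.986.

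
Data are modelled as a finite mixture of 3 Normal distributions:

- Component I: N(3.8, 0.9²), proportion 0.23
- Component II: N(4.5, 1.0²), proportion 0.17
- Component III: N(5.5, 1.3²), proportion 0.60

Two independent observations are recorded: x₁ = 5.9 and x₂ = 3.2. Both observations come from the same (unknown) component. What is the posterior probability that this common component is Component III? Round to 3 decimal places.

0.626

By Bayes' theorem, P(k | x) = π_k f_k(x) / Σ_j π_j f_j(x).
Since both observations come from the same component, the likelihood for component k is f_k(x₁)·f_k(x₂).
  L_I = [0.0291354] × [0.354942] = 0.0103414
  L_II = [0.149727] × [0.171369] = 0.0256586
  L_III = [0.29269] × [0.064159] = 0.0187787
Prior × likelihood for each component:
  π_I·L_I = 0.23 × 0.0103414 = 0.00237852
  π_II·L_II = 0.17 × 0.0256586 = 0.00436196
  π_III·L_III = 0.60 × 0.0187787 = 0.0112672
Sum: 0.00237852 + 0.00436196 + 0.0112672 = 0.0180077
Responsibility of Component III: 0.0112672 / 0.0180077 ≈ 0.626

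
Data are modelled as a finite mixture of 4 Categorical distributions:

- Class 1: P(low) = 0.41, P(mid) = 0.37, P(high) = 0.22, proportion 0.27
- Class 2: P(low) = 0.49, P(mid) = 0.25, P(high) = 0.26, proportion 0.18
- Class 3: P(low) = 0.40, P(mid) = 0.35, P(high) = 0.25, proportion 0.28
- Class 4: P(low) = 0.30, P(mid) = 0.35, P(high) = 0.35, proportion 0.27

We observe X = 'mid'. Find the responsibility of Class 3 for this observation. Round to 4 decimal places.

The responsibility of component k is w_k f_k(x) divided by Σ_j w_j f_j(x).
Component likelihoods at x = 'mid':
  p_1 = P(mid | comp) = 0.37
  p_2 = P(mid | comp) = 0.25
  p_3 = P(mid | comp) = 0.35
  p_4 = P(mid | comp) = 0.35
Weight by the priors:
  w_1·p_1 = 0.27 × 0.37 = 0.0999
  w_2·p_2 = 0.18 × 0.25 = 0.045
  w_3·p_3 = 0.28 × 0.35 = 0.098
  w_4·p_4 = 0.27 × 0.35 = 0.0945
Denominator: 0.0999 + 0.045 + 0.098 + 0.0945 = 0.3374
Responsibility of Class 3: 0.098 / 0.3374 ≈ 0.2905

0.2905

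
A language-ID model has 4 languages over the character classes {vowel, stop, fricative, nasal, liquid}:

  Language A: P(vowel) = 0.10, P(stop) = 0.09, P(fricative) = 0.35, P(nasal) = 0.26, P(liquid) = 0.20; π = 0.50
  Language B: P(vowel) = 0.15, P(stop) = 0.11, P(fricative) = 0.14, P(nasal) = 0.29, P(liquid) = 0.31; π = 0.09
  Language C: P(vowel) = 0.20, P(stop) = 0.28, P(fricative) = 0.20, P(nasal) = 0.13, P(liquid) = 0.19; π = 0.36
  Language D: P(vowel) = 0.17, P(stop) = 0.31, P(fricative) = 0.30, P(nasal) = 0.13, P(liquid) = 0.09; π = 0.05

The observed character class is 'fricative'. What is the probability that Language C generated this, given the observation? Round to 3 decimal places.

0.262

Apply Bayes' rule: the posterior for each component is proportional to its prior times its likelihood at x.
Evaluate each component's likelihood at the observed value:
  L_A = 0.35
  L_B = 0.14
  L_C = 0.2
  L_D = 0.3
Weight by the priors:
  π_A·L_A = 0.50 × 0.35 = 0.175
  π_B·L_B = 0.09 × 0.14 = 0.0126
  π_C·L_C = 0.36 × 0.2 = 0.072
  π_D·L_D = 0.05 × 0.3 = 0.015
Sum: 0.175 + 0.0126 + 0.072 + 0.015 = 0.2746
Responsibility of Language C: 0.072 / 0.2746 ≈ 0.262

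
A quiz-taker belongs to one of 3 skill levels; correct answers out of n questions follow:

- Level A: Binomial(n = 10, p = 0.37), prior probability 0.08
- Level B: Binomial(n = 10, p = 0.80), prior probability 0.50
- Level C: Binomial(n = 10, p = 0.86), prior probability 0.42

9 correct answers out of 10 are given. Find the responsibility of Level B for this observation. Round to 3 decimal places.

Posterior ∝ prior × likelihood, so P(k | x) ∝ π_k f_k(x); normalise over all components.
Binomial probabilities:
  L_A = 0.000818759
  L_B = 0.268435
  L_C = 0.360258
Unnormalised posteriors:
  π_A·L_A = 0.08 × 0.000818759 = 6.55007e-05
  π_B·L_B = 0.50 × 0.268435 = 0.134218
  π_C·L_C = 0.42 × 0.360258 = 0.151309
Sum: 6.55007e-05 + 0.134218 + 0.151309 = 0.285592
P(Level B | data) = 0.134218 / 0.285592 ≈ 0.470

0.470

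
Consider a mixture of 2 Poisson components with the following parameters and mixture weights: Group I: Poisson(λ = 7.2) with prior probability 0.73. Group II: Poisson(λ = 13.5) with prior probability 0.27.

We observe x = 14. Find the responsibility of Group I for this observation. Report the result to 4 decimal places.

Posterior ∝ prior × likelihood, so P(k | x) ∝ π_k f_k(x); normalise over all components.
Poisson probabilities:
  p_I = 0.00861641
  p_II = 0.105024
Weight by the priors:
  π_I·p_I = 0.73 × 0.00861641 = 0.00628998
  π_II·p_II = 0.27 × 0.105024 = 0.0283565
Marginal: 0.00628998 + 0.0283565 = 0.0346465
P(Group I | x) ≈ 0.1815

0.1815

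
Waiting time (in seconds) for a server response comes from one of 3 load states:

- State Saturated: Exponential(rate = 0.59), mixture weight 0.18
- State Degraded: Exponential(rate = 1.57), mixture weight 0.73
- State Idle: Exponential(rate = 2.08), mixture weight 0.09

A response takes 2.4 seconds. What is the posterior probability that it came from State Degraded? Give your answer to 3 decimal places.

0.495

The responsibility of component k is w_k f_k(x) divided by Σ_j w_j f_j(x).
Exponential densities:
  f_Saturated = 0.59·e^(−0.59·2.4) = 0.59·e^(−1.4160) = 0.143183
  f_Degraded = 1.57·e^(−1.57·2.4) = 1.57·e^(−3.7680) = 0.0362642
  f_Idle = 2.08·e^(−2.08·2.4) = 2.08·e^(−4.9920) = 0.0141275
Unnormalised posteriors:
  w_Saturated·f_Saturated = 0.18 × 0.143183 = 0.0257729
  w_Degraded·f_Degraded = 0.73 × 0.0362642 = 0.0264729
  w_Idle·f_Idle = 0.09 × 0.0141275 = 0.00127147
Evidence: 0.0257729 + 0.0264729 + 0.00127147 = 0.0535173
P(State Degraded | x) = 0.0264729 / 0.0535173 ≈ 0.495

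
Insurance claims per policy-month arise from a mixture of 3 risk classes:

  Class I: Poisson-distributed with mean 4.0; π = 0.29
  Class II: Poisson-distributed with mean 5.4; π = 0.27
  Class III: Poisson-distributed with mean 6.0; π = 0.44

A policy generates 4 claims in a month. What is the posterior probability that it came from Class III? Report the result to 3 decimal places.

By Bayes' theorem, P(k | x) = π_k f_k(x) / Σ_j π_j f_j(x).
Poisson probabilities:
  L_I = e^(−4.0)·4.0^4/4! = 0.195367
  L_II = e^(−5.4)·5.4^4/4! = 0.16002
  L_III = e^(−6.0)·6.0^4/4! = 0.133853
Multiply by the mixture weights:
  π_I·L_I = 0.29 × 0.195367 = 0.0566564
  π_II·L_II = 0.27 × 0.16002 = 0.0432053
  π_III·L_III = 0.44 × 0.133853 = 0.0588952
Evidence: 0.0566564 + 0.0432053 + 0.0588952 = 0.158757
Responsibility of Class III: 0.0588952 / 0.158757 ≈ 0.371

0.371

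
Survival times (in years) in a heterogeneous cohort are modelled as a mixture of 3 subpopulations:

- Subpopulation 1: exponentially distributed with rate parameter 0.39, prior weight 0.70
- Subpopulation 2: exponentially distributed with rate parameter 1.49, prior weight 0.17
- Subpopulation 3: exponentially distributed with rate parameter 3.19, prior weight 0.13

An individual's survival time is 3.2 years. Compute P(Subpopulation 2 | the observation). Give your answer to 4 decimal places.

0.0267

Apply Bayes' rule: the posterior for each component is proportional to its prior times its likelihood at x.
Component likelihoods at x = 3.2 years:
  f_1 = 0.39·e^(−0.39·3.2) = 0.39·e^(−1.2480) = 0.111961
  f_2 = 1.49·e^(−1.49·3.2) = 1.49·e^(−4.7680) = 0.0126611
  f_3 = 3.19·e^(−3.19·3.2) = 3.19·e^(−10.2080) = 0.000117629
Prior × likelihood for each component:
  P(Z=1)·f_1 = 0.70 × 0.111961 = 0.0783724
  P(Z=2)·f_2 = 0.17 × 0.0126611 = 0.00215238
  P(Z=3)·f_3 = 0.13 × 0.000117629 = 1.52917e-05
Marginal: 0.0783724 + 0.00215238 + 1.52917e-05 = 0.0805401
So the posterior for Subpopulation 2 is 0.00215238 / 0.0805401 ≈ 0.0267.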